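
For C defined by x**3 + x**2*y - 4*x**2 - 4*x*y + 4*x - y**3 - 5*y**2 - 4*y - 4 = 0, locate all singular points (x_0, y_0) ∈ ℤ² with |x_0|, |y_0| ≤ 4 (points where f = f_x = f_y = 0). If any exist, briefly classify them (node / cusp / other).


Singular points: {(2, -2)}; classification: cusp.

Compute partial derivatives:
  f_x = 3*x**2 + 2*x*y - 8*x - 4*y + 4.
  f_y = x**2 - 4*x - 3*y**2 - 10*y - 4.
Scan x_0 ∈ {−4, ..., 4}. For each x_0, f_y(x_0, y) is a polynomial in y; find its integer roots y ∈ {−4, ..., 4}, then test f_x and f at those candidates.
  x = -4: f_y(-4, y) = -3*y**2 - 10*y + 28; no integer root y with |y| ≤ 4.
  x = -3: f_y(-3, y) = -3*y**2 - 10*y + 17; no integer root y with |y| ≤ 4.
  x = -2: f_y(-2, y) = -3*y**2 - 10*y + 8; vanishes at y ∈ {-4}. (-2, -4): f_x = 64 ≠ 0.
  x = -1: f_y(-1, y) = -3*y**2 - 10*y + 1; no integer root y with |y| ≤ 4.
  x = 0: f_y(0, y) = -3*y**2 - 10*y - 4; no integer root y with |y| ≤ 4.
  x = 1: f_y(1, y) = -3*y**2 - 10*y - 7; vanishes at y ∈ {-1}. (1, -1): f_x = 1 ≠ 0.
  x = 2: f_y(2, y) = -3*y**2 - 10*y - 8; vanishes at y ∈ {-2}. (2, -2): f_x = 0, f = 0 — SINGULAR.
  x = 3: f_y(3, y) = -3*y**2 - 10*y - 7; vanishes at y ∈ {-1}. (3, -1): f_x = 5 ≠ 0.
  x = 4: f_y(4, y) = -3*y**2 - 10*y - 4; no integer root y with |y| ≤ 4.
Only singular point on the grid: (2, -2).
Classify: substitute x = 2 + u, y = -2 + v and expand: f = u**3 + u**2*v - v**3 + v**2.
No constant or linear terms (consistent with a singular point). Quadratic part: v**2. Cubic part: u**3 + u**2*v - v**3.
The quadratic part v**2 is a perfect square, so there is a single (double) tangent line v = 0, i.e. y = -2. Restricting the cubic part to that line (v = 0) leaves u**3 ≠ 0, so f is not divisible by v and the branch is v² ≈ -u**3 to lowest order — this is a cusp.
Classification: cusp.


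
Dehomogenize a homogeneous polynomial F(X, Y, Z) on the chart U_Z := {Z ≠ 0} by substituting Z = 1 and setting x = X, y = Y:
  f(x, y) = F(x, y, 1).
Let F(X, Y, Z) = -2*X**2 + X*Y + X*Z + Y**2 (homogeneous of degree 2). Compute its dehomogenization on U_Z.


f(x, y) = -2*x**2 + x*y + x + y**2

On U_Z we set Z = 1. Each monomial c·X^i·Y^j·Z^k in F becomes c·x^i·y^j·1^k = c·x^i·y^j.
Substituting Z = 1: F(X, Y, 1) = -2*x**2 + x*y + x + y**2.
Note: deg(f) ≤ deg(F) = 2; strict inequality happens when F is divisible by Z (lost terms).


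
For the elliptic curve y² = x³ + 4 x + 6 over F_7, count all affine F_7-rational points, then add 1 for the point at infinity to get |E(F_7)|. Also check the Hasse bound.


Affine points = {(1, 2), (1, 5), (2, 1), (2, 6), (4, 3), (4, 4), (5, 2), (5, 5), (6, 1), (6, 6)}; affine count = 10; |E(F_7)| = 11.

Discriminant check: Δ ∝ 4a³ + 27b² = 4·4³ + 27·6² = 4·64 + 27·36 ≡ 3 (mod 7). Nonzero ⇒ E is nonsingular.
For each x ∈ F_7, compute rhs = x³ + 4·x + 6 mod 7, then count y ∈ F_7 with y² ≡ rhs.
  x = 0: rhs = 6, matching y values: none (0 points).
  x = 1: rhs = 4, matching y values: 2, 5 (2 points).
  x = 2: rhs = 1, matching y values: 1, 6 (2 points).
  x = 3: rhs = 3, matching y values: none (0 points).
  x = 4: rhs = 2, matching y values: 3, 4 (2 points).
  x = 5: rhs = 4, matching y values: 2, 5 (2 points).
  x = 6: rhs = 1, matching y values: 1, 6 (2 points).
Total affine count: 10.
Full point count |E(F_7)| = 10 + 1 = 11.
Hasse bound: |11 − (7+1)| = |3| = 3 ≤ 2√7 ≈ 5.2915 ✓.


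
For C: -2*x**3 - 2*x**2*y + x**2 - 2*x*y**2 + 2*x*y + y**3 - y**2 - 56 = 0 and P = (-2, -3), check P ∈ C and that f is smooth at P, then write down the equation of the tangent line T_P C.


Tangent line at P: -76*x - 3*y - 161 = 0.

Step 1: f(-2, -3) = 0, so P lies on C.
Step 2: partial derivatives
  f_x(x, y) = -6*x**2 - 4*x*y + 2*x - 2*y**2 + 2*y, f_y(x, y) = -2*x**2 - 4*x*y + 2*x + 3*y**2 - 2*y.
  f_x(P) = -76, f_y(P) = -3 (gradient nonzero, so P is smooth).
Step 3: tangent line at P: -76·(x − -2) + -3·(y − -3) = 0.
Expanding: -76*x - 3*y - 161 = 0.


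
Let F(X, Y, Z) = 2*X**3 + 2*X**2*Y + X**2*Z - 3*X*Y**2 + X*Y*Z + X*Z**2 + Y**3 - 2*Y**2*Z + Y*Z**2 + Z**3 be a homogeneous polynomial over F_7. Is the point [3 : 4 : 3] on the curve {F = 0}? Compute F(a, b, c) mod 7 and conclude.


F(3,4,3) ≡ 5 (mod 7); P is NOT on the curve.

Evaluate F(3, 4, 3) term-by-term (mod 7).
  2*X**3 ↦ 2·27·1·1 = 54
  2*X**2*Y ↦ 2·9·4·1 = 72
  X**2*Z ↦ 1·9·1·3 = 27
  -3*X*Y**2 ↦ -3·3·16·1 = -144
  X*Y*Z ↦ 1·3·4·3 = 36
  X*Z**2 ↦ 1·3·1·9 = 27
  Y**3 ↦ 1·1·64·1 = 64
  -2*Y**2*Z ↦ -2·1·16·3 = -96
  Y*Z**2 ↦ 1·1·4·9 = 36
  Z**3 ↦ 1·1·1·27 = 27
Sum: F(3, 4, 3) = (54) + (72) + (27) + (-144) + (36) + (27) + (64) + (-96) + (36) + (27) = 103.
Reducing mod 7: 103 ≡ 5 (mod 7).
Since F(a, b, c) ≡ 5 ≠ 0 (mod 7), P does NOT lie on the curve.


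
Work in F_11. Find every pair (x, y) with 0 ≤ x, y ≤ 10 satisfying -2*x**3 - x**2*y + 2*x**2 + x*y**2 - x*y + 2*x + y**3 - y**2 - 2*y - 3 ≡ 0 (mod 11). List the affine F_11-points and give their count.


Affine F_11-points: {(0, 6), (0, 8), (0, 9), (2, 2), (3, 0), (3, 1), (3, 8), (5, 1), (5, 8), (5, 9), (7, 4), (8, 7), (8, 9), (8, 10), (9, 1)}; count = 15.

For each of the 121 pairs (x, y) ∈ F_11², evaluate f(x, y) mod 11. Record the zeros.
  x = 0: [0↦8, 1↦6, 2↦8, 3↦9, 4↦4, 5↦10, 6↦0, 7↦2, 8↦0, 9↦0, 10↦8]  zeros at y ∈ {6, 8, 9}
  x = 1: [0↦10, 1↦7, 2↦10, 3↦3, 4↦3, 5↦5, 6↦4, 7↦6, 8↦6, 9↦10, 10↦2]  zeros at y ∈ ∅
  x = 2: [0↦4, 1↦9, 2↦0, 3↦5, 4↦8, 5↦4, 6↦10, 7↦10, 8↦10, 9↦5, 10↦1]  zeros at y ∈ {2}
  x = 3: [0↦0, 1↦0, 2↦10, 3↦3, 4↦7, 5↦6, 6↦6, 7↦2, 8↦0, 9↦6, 10↦4]  zeros at y ∈ {0, 1, 8}
  x = 4: [0↦8, 1↦1, 2↦6, 3↦7, 4↦10, 5↦10, 6↦2, 7↦3, 8↦8, 9↦1, 10↦10]  zeros at y ∈ ∅
  x = 5: [0↦5, 1↦0, 2↦9, 3↦5, 4↦5, 5↦4, 6↦8, 7↦1, 8↦0, 9↦0, 10↦7]  zeros at y ∈ {1, 8, 9}
  x = 6: [0↦1, 1↦7, 2↦7, 3↦7, 4↦2, 5↦9, 6↦1, 7↦6, 8↦8, 9↦2, 10↦5]  zeros at y ∈ ∅
  x = 7: [0↦6, 1↦10, 2↦10, 3↦1, 4↦0, 5↦2, 6↦2, 7↦6, 8↦9, 9↦6, 10↦3]  zeros at y ∈ {4}
  x = 8: [0↦8, 1↦8, 2↦6, 3↦8, 4↦9, 5↦4, 6↦10, 7↦0, 8↦2, 9↦0, 10↦0]  zeros at y ∈ {7, 9, 10}
  x = 9: [0↦6, 1↦0, 2↦5, 3↦5, 4↦6, 5↦3, 6↦2, 7↦9, 8↦8, 9↦5, 10↦6]  zeros at y ∈ {1}
  x = 10: [0↦10, 1↦7, 2↦6, 3↦2, 4↦1, 5↦9, 6↦10, 7↦10, 8↦4, 9↦9, 10↦9]  zeros at y ∈ ∅
Collecting zeros: affine points = {(0, 6), (0, 8), (0, 9), (2, 2), (3, 0), (3, 1), (3, 8), (5, 1), (5, 8), (5, 9), (7, 4), (8, 7), (8, 9), (8, 10), (9, 1)}.
Total count |C(F_11)_aff| = 15.


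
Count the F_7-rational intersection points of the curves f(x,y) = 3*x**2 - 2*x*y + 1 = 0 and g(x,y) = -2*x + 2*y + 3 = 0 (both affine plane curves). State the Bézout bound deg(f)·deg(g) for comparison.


Common zeros: ∅; count = 0; Bézout bound = 2.

deg(f) = 2, deg(g) = 1, so Bézout bound = 2.
Scan x ∈ F_7. For each x, list the y ∈ F_7 with f(x, y) ≡ 0 and those with g(x, y) ≡ 0 (mod 7); the common zeros in that column are the intersection.
  x = 0: f ≡ 0 at y ∈ ∅; g ≡ 0 at y ∈ {2}; common: ∅.
  x = 1: f ≡ 0 at y ∈ {2}; g ≡ 0 at y ∈ {3}; common: ∅.
  x = 2: f ≡ 0 at y ∈ {5}; g ≡ 0 at y ∈ {4}; common: ∅.
  x = 3: f ≡ 0 at y ∈ {0}; g ≡ 0 at y ∈ {5}; common: ∅.
  x = 4: f ≡ 0 at y ∈ {0}; g ≡ 0 at y ∈ {6}; common: ∅.
  x = 5: f ≡ 0 at y ∈ {2}; g ≡ 0 at y ∈ {0}; common: ∅.
  x = 6: f ≡ 0 at y ∈ {5}; g ≡ 0 at y ∈ {1}; common: ∅.
Collecting: common zeros = ∅, so the count is 0.
Comparison with the Bézout bound: 0 ≤ 2 = deg(f)·deg(g), as expected for curves with no common component (the affine F_7-count falls short of the bound because intersections may lie at infinity, over extension fields, or carry multiplicity).


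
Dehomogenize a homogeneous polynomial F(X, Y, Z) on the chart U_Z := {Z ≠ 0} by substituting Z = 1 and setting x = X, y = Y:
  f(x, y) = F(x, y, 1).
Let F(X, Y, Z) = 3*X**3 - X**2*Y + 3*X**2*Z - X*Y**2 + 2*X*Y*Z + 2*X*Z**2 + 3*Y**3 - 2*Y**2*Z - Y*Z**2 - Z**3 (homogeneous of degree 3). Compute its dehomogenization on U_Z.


f(x, y) = 3*x**3 - x**2*y + 3*x**2 - x*y**2 + 2*x*y + 2*x + 3*y**3 - 2*y**2 - y - 1

On U_Z we set Z = 1. Each monomial c·X^i·Y^j·Z^k in F becomes c·x^i·y^j·1^k = c·x^i·y^j.
Substituting Z = 1: F(X, Y, 1) = 3*x**3 - x**2*y + 3*x**2 - x*y**2 + 2*x*y + 2*x + 3*y**3 - 2*y**2 - y - 1.
Note: deg(f) ≤ deg(F) = 3; strict inequality happens when F is divisible by Z (lost terms).


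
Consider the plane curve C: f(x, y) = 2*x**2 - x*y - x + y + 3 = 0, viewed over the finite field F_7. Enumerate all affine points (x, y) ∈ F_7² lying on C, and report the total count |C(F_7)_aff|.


Affine F_7-points: {(0, 4), (2, 2), (3, 2), (4, 1), (5, 5), (6, 4)}; count = 6.

For each of the 49 pairs (x, y) ∈ F_7², evaluate f(x, y) mod 7. Record the zeros.
  x = 0: [0↦3, 1↦4, 2↦5, 3↦6, 4↦0, 5↦1, 6↦2]  zeros at y ∈ {4}
  x = 1: [0↦4, 1↦4, 2↦4, 3↦4, 4↦4, 5↦4, 6↦4]  zeros at y ∈ ∅
  x = 2: [0↦2, 1↦1, 2↦0, 3↦6, 4↦5, 5↦4, 6↦3]  zeros at y ∈ {2}
  x = 3: [0↦4, 1↦2, 2↦0, 3↦5, 4↦3, 5↦1, 6↦6]  zeros at y ∈ {2}
  x = 4: [0↦3, 1↦0, 2↦4, 3↦1, 4↦5, 5↦2, 6↦6]  zeros at y ∈ {1}
  x = 5: [0↦6, 1↦2, 2↦5, 3↦1, 4↦4, 5↦0, 6↦3]  zeros at y ∈ {5}
  x = 6: [0↦6, 1↦1, 2↦3, 3↦5, 4↦0, 5↦2, 6↦4]  zeros at y ∈ {4}
Collecting zeros: affine points = {(0, 4), (2, 2), (3, 2), (4, 1), (5, 5), (6, 4)}.
Total count |C(F_7)_aff| = 6.


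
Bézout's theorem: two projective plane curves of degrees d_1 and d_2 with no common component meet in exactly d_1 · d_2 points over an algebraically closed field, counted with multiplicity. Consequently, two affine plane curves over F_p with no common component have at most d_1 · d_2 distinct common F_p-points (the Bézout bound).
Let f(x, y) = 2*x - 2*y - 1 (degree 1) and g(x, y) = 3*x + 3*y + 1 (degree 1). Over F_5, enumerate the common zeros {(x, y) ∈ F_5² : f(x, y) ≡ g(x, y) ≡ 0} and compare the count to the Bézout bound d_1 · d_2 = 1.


Common zeros: {(3, 0)}; count = 1; Bézout bound = 1.

deg(f) = 1, deg(g) = 1, so Bézout bound = 1.
Scan x ∈ F_5. For each x, list the y ∈ F_5 with f(x, y) ≡ 0 and those with g(x, y) ≡ 0 (mod 5); the common zeros in that column are the intersection.
  x = 0: f ≡ 0 at y ∈ {2}; g ≡ 0 at y ∈ {3}; common: ∅.
  x = 1: f ≡ 0 at y ∈ {3}; g ≡ 0 at y ∈ {2}; common: ∅.
  x = 2: f ≡ 0 at y ∈ {4}; g ≡ 0 at y ∈ {1}; common: ∅.
  x = 3: f ≡ 0 at y ∈ {0}; g ≡ 0 at y ∈ {0}; common: {0}.
  x = 4: f ≡ 0 at y ∈ {1}; g ≡ 0 at y ∈ {4}; common: ∅.
Collecting: common zeros = {(3, 0)}, so the count is 1.
Comparison with the Bézout bound: 1 ≤ 1 = deg(f)·deg(g), as expected for curves with no common component (the bound is attained).


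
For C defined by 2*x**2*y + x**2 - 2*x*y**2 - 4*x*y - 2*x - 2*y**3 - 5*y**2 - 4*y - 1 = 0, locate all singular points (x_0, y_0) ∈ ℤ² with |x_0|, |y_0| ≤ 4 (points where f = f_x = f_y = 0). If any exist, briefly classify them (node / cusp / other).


Singular points: {(0, -1)}; classification: node.

Compute partial derivatives:
  f_x = 4*x*y + 2*x - 2*y**2 - 4*y - 2.
  f_y = 2*x**2 - 4*x*y - 4*x - 6*y**2 - 10*y - 4.
Scan x_0 ∈ {−4, ..., 4}. For each x_0, f_y(x_0, y) is a polynomial in y; find its integer roots y ∈ {−4, ..., 4}, then test f_x and f at those candidates.
  x = -4: f_y(-4, y) = -6*y**2 + 6*y + 44; no integer root y with |y| ≤ 4.
  x = -3: f_y(-3, y) = -6*y**2 + 2*y + 26; no integer root y with |y| ≤ 4.
  x = -2: f_y(-2, y) = -6*y**2 - 2*y + 12; no integer root y with |y| ≤ 4.
  x = -1: f_y(-1, y) = -6*y**2 - 6*y + 2; no integer root y with |y| ≤ 4.
  x = 0: f_y(0, y) = -6*y**2 - 10*y - 4; vanishes at y ∈ {-1}. (0, -1): f_x = 0, f = 0 — SINGULAR.
  x = 1: f_y(1, y) = -6*y**2 - 14*y - 6; no integer root y with |y| ≤ 4.
  x = 2: f_y(2, y) = -6*y**2 - 18*y - 4; no integer root y with |y| ≤ 4.
  x = 3: f_y(3, y) = -6*y**2 - 22*y + 2; no integer root y with |y| ≤ 4.
  x = 4: f_y(4, y) = -6*y**2 - 26*y + 12; no integer root y with |y| ≤ 4.
Only singular point on the grid: (0, -1).
Classify: substitute x = 0 + u, y = -1 + v and expand: f = 2*u**2*v - u**2 - 2*u*v**2 - 2*v**3 + v**2.
No constant or linear terms (consistent with a singular point). Quadratic part: -u**2 + v**2. Cubic part: 2*u**2*v - 2*u*v**2 - 2*v**3.
The quadratic part v**2 - u**2 = (v − u)(v + u) splits into two distinct linear factors, so there are two distinct tangent lines y − -1 = ±(x − 0) — this is a node (ordinary double point).
Classification: node.


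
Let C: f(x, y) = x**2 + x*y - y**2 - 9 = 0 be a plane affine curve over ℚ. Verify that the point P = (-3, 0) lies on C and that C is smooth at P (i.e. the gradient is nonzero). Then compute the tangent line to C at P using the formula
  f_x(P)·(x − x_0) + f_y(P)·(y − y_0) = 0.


Tangent line at P: -6*x - 3*y - 18 = 0.

Step 1: f(-3, 0) = 0, so P lies on C.
Step 2: partial derivatives
  f_x(x, y) = 2*x + y, f_y(x, y) = x - 2*y.
  f_x(P) = -6, f_y(P) = -3 (gradient nonzero, so P is smooth).
Step 3: tangent line at P: -6·(x − -3) + -3·(y − 0) = 0.
Expanding: -6*x - 3*y - 18 = 0.


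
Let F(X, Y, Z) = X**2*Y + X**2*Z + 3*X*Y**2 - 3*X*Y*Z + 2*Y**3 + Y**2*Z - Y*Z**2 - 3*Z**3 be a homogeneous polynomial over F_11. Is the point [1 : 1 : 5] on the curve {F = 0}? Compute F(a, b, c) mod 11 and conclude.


F(1,1,5) ≡ 8 (mod 11); P is NOT on the curve.

Evaluate F(1, 1, 5) term-by-term (mod 11).
  X**2*Y ↦ 1·1·1·1 = 1
  X**2*Z ↦ 1·1·1·5 = 5
  3*X*Y**2 ↦ 3·1·1·1 = 3
  -3*X*Y*Z ↦ -3·1·1·5 = -15
  2*Y**3 ↦ 2·1·1·1 = 2
  Y**2*Z ↦ 1·1·1·5 = 5
  -Y*Z**2 ↦ -1·1·1·25 = -25
  -3*Z**3 ↦ -3·1·1·125 = -375
Sum: F(1, 1, 5) = (1) + (5) + (3) + (-15) + (2) + (5) + (-25) + (-375) = -399.
Reducing mod 11: -399 ≡ 8 (mod 11).
Since F(a, b, c) ≡ 8 ≠ 0 (mod 11), P does NOT lie on the curve.


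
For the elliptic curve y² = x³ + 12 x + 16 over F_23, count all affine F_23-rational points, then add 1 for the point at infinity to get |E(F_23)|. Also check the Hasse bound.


Affine points = {(0, 4), (0, 19), (1, 11), (1, 12), (2, 5), (2, 18), (4, 6), (4, 17), (7, 11), (7, 12), (8, 7), (8, 16), (9, 5), (9, 18), (10, 3), (10, 20), (12, 5), (12, 18), (13, 0), (15, 11), (15, 12), (16, 7), (16, 16), (17, 2), (17, 21), (22, 7), (22, 16)}; affine count = 27; |E(F_23)| = 28.

Discriminant check: Δ ∝ 4a³ + 27b² = 4·12³ + 27·16² = 4·1728 + 27·256 ≡ 1 (mod 23). Nonzero ⇒ E is nonsingular.
For each x ∈ F_23, compute rhs = x³ + 12·x + 16 mod 23, then count y ∈ F_23 with y² ≡ rhs.
  x = 0: rhs = 16, matching y values: 4, 19 (2 points).
  x = 1: rhs = 6, matching y values: 11, 12 (2 points).
  x = 2: rhs = 2, matching y values: 5, 18 (2 points).
  x = 3: rhs = 10, matching y values: none (0 points).
  x = 4: rhs = 13, matching y values: 6, 17 (2 points).
  x = 5: rhs = 17, matching y values: none (0 points).
  x = 6: rhs = 5, matching y values: none (0 points).
  x = 7: rhs = 6, matching y values: 11, 12 (2 points).
  x = 8: rhs = 3, matching y values: 7, 16 (2 points).
  x = 9: rhs = 2, matching y values: 5, 18 (2 points).
  x = 10: rhs = 9, matching y values: 3, 20 (2 points).
  x = 11: rhs = 7, matching y values: none (0 points).
  x = 12: rhs = 2, matching y values: 5, 18 (2 points).
  x = 13: rhs = 0, matching y values: 0 (1 points).
  x = 14: rhs = 7, matching y values: none (0 points).
  x = 15: rhs = 6, matching y values: 11, 12 (2 points).
  x = 16: rhs = 3, matching y values: 7, 16 (2 points).
  x = 17: rhs = 4, matching y values: 2, 21 (2 points).
  x = 18: rhs = 15, matching y values: none (0 points).
  x = 19: rhs = 19, matching y values: none (0 points).
  x = 20: rhs = 22, matching y values: none (0 points).
  x = 21: rhs = 7, matching y values: none (0 points).
  x = 22: rhs = 3, matching y values: 7, 16 (2 points).
Total affine count: 27.
Full point count |E(F_23)| = 27 + 1 = 28.
Hasse bound: |28 − (23+1)| = |4| = 4 ≤ 2√23 ≈ 9.5917 ✓.


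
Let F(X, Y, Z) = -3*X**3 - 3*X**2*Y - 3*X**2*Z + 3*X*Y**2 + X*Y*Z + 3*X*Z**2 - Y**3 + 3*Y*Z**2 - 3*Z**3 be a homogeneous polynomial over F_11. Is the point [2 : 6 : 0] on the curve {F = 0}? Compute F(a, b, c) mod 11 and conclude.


F(2,6,0) ≡ 3 (mod 11); P is NOT on the curve.

Evaluate F(2, 6, 0) term-by-term (mod 11).
  -3*X**3 ↦ -3·8·1·1 = -24
  -3*X**2*Y ↦ -3·4·6·1 = -72
  -3*X**2*Z ↦ -3·4·1·0 = 0
  3*X*Y**2 ↦ 3·2·36·1 = 216
  X*Y*Z ↦ 1·2·6·0 = 0
  3*X*Z**2 ↦ 3·2·1·0 = 0
  -Y**3 ↦ -1·1·216·1 = -216
  3*Y*Z**2 ↦ 3·1·6·0 = 0
  -3*Z**3 ↦ -3·1·1·0 = 0
Sum: F(2, 6, 0) = (-24) + (-72) + (0) + (216) + (0) + (0) + (-216) + (0) + (0) = -96.
Reducing mod 11: -96 ≡ 3 (mod 11).
Since F(a, b, c) ≡ 3 ≠ 0 (mod 11), P does NOT lie on the curve.


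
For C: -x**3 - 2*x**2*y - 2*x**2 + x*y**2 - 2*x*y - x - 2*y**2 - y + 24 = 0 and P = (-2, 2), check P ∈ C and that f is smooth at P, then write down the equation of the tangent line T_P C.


Tangent line at P: 11*x - 21*y + 64 = 0.

Step 1: f(-2, 2) = 0, so P lies on C.
Step 2: partial derivatives
  f_x(x, y) = -3*x**2 - 4*x*y - 4*x + y**2 - 2*y - 1, f_y(x, y) = -2*x**2 + 2*x*y - 2*x - 4*y - 1.
  f_x(P) = 11, f_y(P) = -21 (gradient nonzero, so P is smooth).
Step 3: tangent line at P: 11·(x − -2) + -21·(y − 2) = 0.
Expanding: 11*x - 21*y + 64 = 0.


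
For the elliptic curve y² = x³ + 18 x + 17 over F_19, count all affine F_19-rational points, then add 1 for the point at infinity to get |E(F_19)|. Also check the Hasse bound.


Affine points = {(0, 6), (0, 13), (1, 6), (1, 13), (2, 2), (2, 17), (4, 1), (4, 18), (5, 2), (5, 17), (7, 7), (7, 12), (10, 0), (11, 8), (11, 11), (12, 2), (12, 17), (13, 4), (13, 15), (14, 7), (14, 12), (17, 7), (17, 12), (18, 6), (18, 13)}; affine count = 25; |E(F_19)| = 26.

Discriminant check: Δ ∝ 4a³ + 27b² = 4·18³ + 27·17² = 4·5832 + 27·289 ≡ 9 (mod 19). Nonzero ⇒ E is nonsingular.
For each x ∈ F_19, compute rhs = x³ + 18·x + 17 mod 19, then count y ∈ F_19 with y² ≡ rhs.
  x = 0: rhs = 17, matching y values: 6, 13 (2 points).
  x = 1: rhs = 17, matching y values: 6, 13 (2 points).
  x = 2: rhs = 4, matching y values: 2, 17 (2 points).
  x = 3: rhs = 3, matching y values: none (0 points).
  x = 4: rhs = 1, matching y values: 1, 18 (2 points).
  x = 5: rhs = 4, matching y values: 2, 17 (2 points).
  x = 6: rhs = 18, matching y values: none (0 points).
  x = 7: rhs = 11, matching y values: 7, 12 (2 points).
  x = 8: rhs = 8, matching y values: none (0 points).
  x = 9: rhs = 15, matching y values: none (0 points).
  x = 10: rhs = 0, matching y values: 0 (1 points).
  x = 11: rhs = 7, matching y values: 8, 11 (2 points).
  x = 12: rhs = 4, matching y values: 2, 17 (2 points).
  x = 13: rhs = 16, matching y values: 4, 15 (2 points).
  x = 14: rhs = 11, matching y values: 7, 12 (2 points).
  x = 15: rhs = 14, matching y values: none (0 points).
  x = 16: rhs = 12, matching y values: none (0 points).
  x = 17: rhs = 11, matching y values: 7, 12 (2 points).
  x = 18: rhs = 17, matching y values: 6, 13 (2 points).
Total affine count: 25.
Full point count |E(F_19)| = 25 + 1 = 26.
Hasse bound: |26 − (19+1)| = |6| = 6 ≤ 2√19 ≈ 8.7178 ✓.


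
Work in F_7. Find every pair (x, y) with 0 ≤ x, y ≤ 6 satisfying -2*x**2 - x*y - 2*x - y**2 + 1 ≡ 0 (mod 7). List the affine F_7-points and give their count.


Affine F_7-points: {(0, 1), (0, 6), (2, 1), (2, 4), (3, 5), (3, 6), (4, 5)}; count = 7.

For each of the 49 pairs (x, y) ∈ F_7², evaluate f(x, y) mod 7. Record the zeros.
  x = 0: [0↦1, 1↦0, 2↦4, 3↦6, 4↦6, 5↦4, 6↦0]  zeros at y ∈ {1, 6}
  x = 1: [0↦4, 1↦2, 2↦5, 3↦6, 4↦5, 5↦2, 6↦4]  zeros at y ∈ ∅
  x = 2: [0↦3, 1↦0, 2↦2, 3↦2, 4↦0, 5↦3, 6↦4]  zeros at y ∈ {1, 4}
  x = 3: [0↦5, 1↦1, 2↦2, 3↦1, 4↦5, 5↦0, 6↦0]  zeros at y ∈ {5, 6}
  x = 4: [0↦3, 1↦5, 2↦5, 3↦3, 4↦6, 5↦0, 6↦6]  zeros at y ∈ {5}
  x = 5: [0↦4, 1↦5, 2↦4, 3↦1, 4↦3, 5↦3, 6↦1]  zeros at y ∈ ∅
  x = 6: [0↦1, 1↦1, 2↦6, 3↦2, 4↦3, 5↦2, 6↦6]  zeros at y ∈ ∅
Collecting zeros: affine points = {(0, 1), (0, 6), (2, 1), (2, 4), (3, 5), (3, 6), (4, 5)}.
Total count |C(F_7)_aff| = 7.


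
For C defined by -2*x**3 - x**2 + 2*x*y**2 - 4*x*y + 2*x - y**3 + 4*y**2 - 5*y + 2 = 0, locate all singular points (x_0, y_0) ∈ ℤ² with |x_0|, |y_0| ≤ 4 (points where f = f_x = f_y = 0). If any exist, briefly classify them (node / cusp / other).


Singular points: {(0, 1)}; classification: node.

Compute partial derivatives:
  f_x = -6*x**2 - 2*x + 2*y**2 - 4*y + 2.
  f_y = 4*x*y - 4*x - 3*y**2 + 8*y - 5.
Scan x_0 ∈ {−4, ..., 4}. For each x_0, f_y(x_0, y) is a polynomial in y; find its integer roots y ∈ {−4, ..., 4}, then test f_x and f at those candidates.
  x = -4: f_y(-4, y) = -3*y**2 - 8*y + 11; vanishes at y ∈ {1}. (-4, 1): f_x = -88 ≠ 0.
  x = -3: f_y(-3, y) = -3*y**2 - 4*y + 7; vanishes at y ∈ {1}. (-3, 1): f_x = -48 ≠ 0.
  x = -2: f_y(-2, y) = 3 - 3*y**2; vanishes at y ∈ {-1, 1}. (-2, -1): f_x = -12 ≠ 0; (-2, 1): f_x = -20 ≠ 0.
  x = -1: f_y(-1, y) = -3*y**2 + 4*y - 1; vanishes at y ∈ {1}. (-1, 1): f_x = -4 ≠ 0.
  x = 0: f_y(0, y) = -3*y**2 + 8*y - 5; vanishes at y ∈ {1}. (0, 1): f_x = 0, f = 0 — SINGULAR.
  x = 1: f_y(1, y) = -3*y**2 + 12*y - 9; vanishes at y ∈ {1, 3}. (1, 1): f_x = -8 ≠ 0; (1, 3): f_x = 0 but f = 1 ≠ 0.
  x = 2: f_y(2, y) = -3*y**2 + 16*y - 13; vanishes at y ∈ {1}. (2, 1): f_x = -28 ≠ 0.
  x = 3: f_y(3, y) = -3*y**2 + 20*y - 17; vanishes at y ∈ {1}. (3, 1): f_x = -60 ≠ 0.
  x = 4: f_y(4, y) = -3*y**2 + 24*y - 21; vanishes at y ∈ {1}. (4, 1): f_x = -104 ≠ 0.
Only singular point on the grid: (0, 1).
Classify: substitute x = 0 + u, y = 1 + v and expand: f = -2*u**3 - u**2 + 2*u*v**2 - v**3 + v**2.
No constant or linear terms (consistent with a singular point). Quadratic part: -u**2 + v**2. Cubic part: -2*u**3 + 2*u*v**2 - v**3.
The quadratic part v**2 - u**2 = (v − u)(v + u) splits into two distinct linear factors, so there are two distinct tangent lines y − 1 = ±(x − 0) — this is a node (ordinary double point).
Classification: node.


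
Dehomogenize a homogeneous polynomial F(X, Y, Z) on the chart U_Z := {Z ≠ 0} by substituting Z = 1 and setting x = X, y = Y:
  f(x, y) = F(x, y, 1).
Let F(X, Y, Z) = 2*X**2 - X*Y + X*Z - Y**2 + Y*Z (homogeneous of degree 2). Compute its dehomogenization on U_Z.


f(x, y) = 2*x**2 - x*y + x - y**2 + y

On U_Z we set Z = 1. Each monomial c·X^i·Y^j·Z^k in F becomes c·x^i·y^j·1^k = c·x^i·y^j.
Substituting Z = 1: F(X, Y, 1) = 2*x**2 - x*y + x - y**2 + y.
Note: deg(f) ≤ deg(F) = 2; strict inequality happens when F is divisible by Z (lost terms).


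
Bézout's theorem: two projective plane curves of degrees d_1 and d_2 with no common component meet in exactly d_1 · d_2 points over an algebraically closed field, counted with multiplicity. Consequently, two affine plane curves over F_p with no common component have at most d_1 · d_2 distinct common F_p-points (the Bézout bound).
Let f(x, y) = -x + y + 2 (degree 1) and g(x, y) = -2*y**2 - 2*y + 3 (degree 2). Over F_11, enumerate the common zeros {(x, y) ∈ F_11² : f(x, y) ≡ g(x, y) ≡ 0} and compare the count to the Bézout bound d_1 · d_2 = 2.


Common zeros: ∅; count = 0; Bézout bound = 2.

deg(f) = 1, deg(g) = 2, so Bézout bound = 2.
Scan x ∈ F_11. For each x, list the y ∈ F_11 with f(x, y) ≡ 0 and those with g(x, y) ≡ 0 (mod 11); the common zeros in that column are the intersection.
  x = 0: f ≡ 0 at y ∈ {9}; g ≡ 0 at y ∈ ∅; common: ∅.
  x = 1: f ≡ 0 at y ∈ {10}; g ≡ 0 at y ∈ ∅; common: ∅.
  x = 2: f ≡ 0 at y ∈ {0}; g ≡ 0 at y ∈ ∅; common: ∅.
  x = 3: f ≡ 0 at y ∈ {1}; g ≡ 0 at y ∈ ∅; common: ∅.
  x = 4: f ≡ 0 at y ∈ {2}; g ≡ 0 at y ∈ ∅; common: ∅.
  x = 5: f ≡ 0 at y ∈ {3}; g ≡ 0 at y ∈ ∅; common: ∅.
  x = 6: f ≡ 0 at y ∈ {4}; g ≡ 0 at y ∈ ∅; common: ∅.
  x = 7: f ≡ 0 at y ∈ {5}; g ≡ 0 at y ∈ ∅; common: ∅.
  x = 8: f ≡ 0 at y ∈ {6}; g ≡ 0 at y ∈ ∅; common: ∅.
  x = 9: f ≡ 0 at y ∈ {7}; g ≡ 0 at y ∈ ∅; common: ∅.
  x = 10: f ≡ 0 at y ∈ {8}; g ≡ 0 at y ∈ ∅; common: ∅.
Collecting: common zeros = ∅, so the count is 0.
Comparison with the Bézout bound: 0 ≤ 2 = deg(f)·deg(g), as expected for curves with no common component (the affine F_11-count falls short of the bound because intersections may lie at infinity, over extension fields, or carry multiplicity).


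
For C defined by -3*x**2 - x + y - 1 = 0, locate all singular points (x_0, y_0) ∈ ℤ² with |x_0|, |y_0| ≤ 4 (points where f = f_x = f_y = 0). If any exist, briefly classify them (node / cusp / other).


No singular points in the scanned grid; C is smooth there.

Compute partial derivatives:
  f_x = -6*x - 1.
  f_y = 1.
f_y = 1 is a nonzero constant, so f_y never vanishes: no point (x, y) can satisfy f = f_x = f_y = 0. In particular no (x, y) ∈ {−4, ..., 4}² is singular; the curve is smooth.


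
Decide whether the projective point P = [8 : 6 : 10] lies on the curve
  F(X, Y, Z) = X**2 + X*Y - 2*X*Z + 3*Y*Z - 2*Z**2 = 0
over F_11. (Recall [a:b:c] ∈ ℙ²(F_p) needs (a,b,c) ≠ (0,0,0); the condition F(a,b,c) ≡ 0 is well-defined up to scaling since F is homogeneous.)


F(8,6,10) ≡ 9 (mod 11); P is NOT on the curve.

Evaluate F(8, 6, 10) term-by-term (mod 11).
  X**2 ↦ 1·64·1·1 = 64
  X*Y ↦ 1·8·6·1 = 48
  -2*X*Z ↦ -2·8·1·10 = -160
  3*Y*Z ↦ 3·1·6·10 = 180
  -2*Z**2 ↦ -2·1·1·100 = -200
Sum: F(8, 6, 10) = (64) + (48) + (-160) + (180) + (-200) = -68.
Reducing mod 11: -68 ≡ 9 (mod 11).
Since F(a, b, c) ≡ 9 ≠ 0 (mod 11), P does NOT lie on the curve.


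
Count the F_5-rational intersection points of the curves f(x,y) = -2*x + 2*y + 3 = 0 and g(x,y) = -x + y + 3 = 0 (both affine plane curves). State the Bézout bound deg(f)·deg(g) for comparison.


Common zeros: ∅; count = 0; Bézout bound = 1.

deg(f) = 1, deg(g) = 1, so Bézout bound = 1.
Scan x ∈ F_5. For each x, list the y ∈ F_5 with f(x, y) ≡ 0 and those with g(x, y) ≡ 0 (mod 5); the common zeros in that column are the intersection.
  x = 0: f ≡ 0 at y ∈ {1}; g ≡ 0 at y ∈ {2}; common: ∅.
  x = 1: f ≡ 0 at y ∈ {2}; g ≡ 0 at y ∈ {3}; common: ∅.
  x = 2: f ≡ 0 at y ∈ {3}; g ≡ 0 at y ∈ {4}; common: ∅.
  x = 3: f ≡ 0 at y ∈ {4}; g ≡ 0 at y ∈ {0}; common: ∅.
  x = 4: f ≡ 0 at y ∈ {0}; g ≡ 0 at y ∈ {1}; common: ∅.
Collecting: common zeros = ∅, so the count is 0.
Comparison with the Bézout bound: 0 ≤ 1 = deg(f)·deg(g), as expected for curves with no common component (the affine F_5-count falls short of the bound because intersections may lie at infinity, over extension fields, or carry multiplicity).


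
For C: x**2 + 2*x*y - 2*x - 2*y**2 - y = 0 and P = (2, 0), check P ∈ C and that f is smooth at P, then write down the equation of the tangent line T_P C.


Tangent line at P: 2*x + 3*y - 4 = 0.

Step 1: f(2, 0) = 0, so P lies on C.
Step 2: partial derivatives
  f_x(x, y) = 2*x + 2*y - 2, f_y(x, y) = 2*x - 4*y - 1.
  f_x(P) = 2, f_y(P) = 3 (gradient nonzero, so P is smooth).
Step 3: tangent line at P: 2·(x − 2) + 3·(y − 0) = 0.
Expanding: 2*x + 3*y - 4 = 0.


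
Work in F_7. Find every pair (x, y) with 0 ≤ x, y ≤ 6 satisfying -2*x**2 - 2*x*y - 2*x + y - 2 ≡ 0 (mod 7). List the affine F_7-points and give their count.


Affine F_7-points: {(0, 2), (1, 1), (2, 0), (3, 6), (4, 0), (4, 1), (4, 2), (4, 3), (4, 4), (4, 5), (4, 6), (5, 4), (6, 3)}; count = 13.

For each of the 49 pairs (x, y) ∈ F_7², evaluate f(x, y) mod 7. Record the zeros.
  x = 0: [0↦5, 1↦6, 2↦0, 3↦1, 4↦2, 5↦3, 6↦4]  zeros at y ∈ {2}
  x = 1: [0↦1, 1↦0, 2↦6, 3↦5, 4↦4, 5↦3, 6↦2]  zeros at y ∈ {1}
  x = 2: [0↦0, 1↦4, 2↦1, 3↦5, 4↦2, 5↦6, 6↦3]  zeros at y ∈ {0}
  x = 3: [0↦2, 1↦4, 2↦6, 3↦1, 4↦3, 5↦5, 6↦0]  zeros at y ∈ {6}
  x = 4: [0↦0, 1↦0, 2↦0, 3↦0, 4↦0, 5↦0, 6↦0]  zeros at y ∈ {0, 1, 2, 3, 4, 5, 6}
  x = 5: [0↦1, 1↦6, 2↦4, 3↦2, 4↦0, 5↦5, 6↦3]  zeros at y ∈ {4}
  x = 6: [0↦5, 1↦1, 2↦4, 3↦0, 4↦3, 5↦6, 6↦2]  zeros at y ∈ {3}
Collecting zeros: affine points = {(0, 2), (1, 1), (2, 0), (3, 6), (4, 0), (4, 1), (4, 2), (4, 3), (4, 4), (4, 5), (4, 6), (5, 4), (6, 3)}.
Total count |C(F_7)_aff| = 13.


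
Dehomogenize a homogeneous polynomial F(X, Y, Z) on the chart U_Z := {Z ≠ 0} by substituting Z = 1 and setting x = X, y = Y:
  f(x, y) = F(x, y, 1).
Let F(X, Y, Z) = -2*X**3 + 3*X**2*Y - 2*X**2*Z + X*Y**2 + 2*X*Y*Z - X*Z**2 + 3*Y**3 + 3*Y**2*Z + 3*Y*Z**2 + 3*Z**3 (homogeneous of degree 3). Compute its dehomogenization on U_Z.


f(x, y) = -2*x**3 + 3*x**2*y - 2*x**2 + x*y**2 + 2*x*y - x + 3*y**3 + 3*y**2 + 3*y + 3

On U_Z we set Z = 1. Each monomial c·X^i·Y^j·Z^k in F becomes c·x^i·y^j·1^k = c·x^i·y^j.
Substituting Z = 1: F(X, Y, 1) = -2*x**3 + 3*x**2*y - 2*x**2 + x*y**2 + 2*x*y - x + 3*y**3 + 3*y**2 + 3*y + 3.
Note: deg(f) ≤ deg(F) = 3; strict inequality happens when F is divisible by Z (lost terms).


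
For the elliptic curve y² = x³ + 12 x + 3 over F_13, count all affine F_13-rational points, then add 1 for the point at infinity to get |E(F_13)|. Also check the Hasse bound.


Affine points = {(0, 4), (0, 9), (1, 4), (1, 9), (2, 3), (2, 10), (3, 1), (3, 12), (7, 1), (7, 12), (8, 0), (11, 6), (11, 7), (12, 4), (12, 9)}; affine count = 15; |E(F_13)| = 16.

Discriminant check: Δ ∝ 4a³ + 27b² = 4·12³ + 27·3² = 4·1728 + 27·9 ≡ 5 (mod 13). Nonzero ⇒ E is nonsingular.
For each x ∈ F_13, compute rhs = x³ + 12·x + 3 mod 13, then count y ∈ F_13 with y² ≡ rhs.
  x = 0: rhs = 3, matching y values: 4, 9 (2 points).
  x = 1: rhs = 3, matching y values: 4, 9 (2 points).
  x = 2: rhs = 9, matching y values: 3, 10 (2 points).
  x = 3: rhs = 1, matching y values: 1, 12 (2 points).
  x = 4: rhs = 11, matching y values: none (0 points).
  x = 5: rhs = 6, matching y values: none (0 points).
  x = 6: rhs = 5, matching y values: none (0 points).
  x = 7: rhs = 1, matching y values: 1, 12 (2 points).
  x = 8: rhs = 0, matching y values: 0 (1 points).
  x = 9: rhs = 8, matching y values: none (0 points).
  x = 10: rhs = 5, matching y values: none (0 points).
  x = 11: rhs = 10, matching y values: 6, 7 (2 points).
  x = 12: rhs = 3, matching y values: 4, 9 (2 points).
Total affine count: 15.
Full point count |E(F_13)| = 15 + 1 = 16.
Hasse bound: |16 − (13+1)| = |2| = 2 ≤ 2√13 ≈ 7.2111 ✓.


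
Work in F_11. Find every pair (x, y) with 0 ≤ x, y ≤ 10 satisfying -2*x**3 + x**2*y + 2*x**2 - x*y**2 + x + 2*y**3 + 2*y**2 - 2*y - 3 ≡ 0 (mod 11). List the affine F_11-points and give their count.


Affine F_11-points: {(0, 8), (1, 1), (1, 7), (1, 8), (2, 2), (4, 8), (5, 0), (5, 1), (5, 6), (7, 10), (8, 0), (9, 2), (10, 0)}; count = 13.

For each of the 121 pairs (x, y) ∈ F_11², evaluate f(x, y) mod 11. Record the zeros.
  x = 0: [0↦8, 1↦10, 2↦6, 3↦8, 4↦6, 5↦1, 6↦5, 7↦8, 8↦0, 9↦4, 10↦10]  zeros at y ∈ {8}
  x = 1: [0↦9, 1↦0, 2↦5, 3↦3, 4↦6, 5↦4, 6↦9, 7↦0, 8↦0, 9↦10, 10↦9]  zeros at y ∈ {1, 7, 8}
  x = 2: [0↦2, 1↦6, 2↦0, 3↦7, 4↦6, 5↦9, 6↦6, 7↦9, 8↦8, 9↦4, 10↦9]  zeros at y ∈ {2}
  x = 3: [0↦8, 1↦5, 2↦1, 3↦8, 4↦5, 5↦4, 6↦6, 7↦1, 8↦1, 9↦7, 10↦9]  zeros at y ∈ ∅
  x = 4: [0↦4, 1↦7, 2↦7, 3↦5, 4↦2, 5↦10, 6↦8, 7↦8, 8↦0, 9↦7, 10↦8]  zeros at y ∈ {8}
  x = 5: [0↦0, 1↦0, 2↦6, 3↦8, 4↦7, 5↦4, 6↦0, 7↦7, 8↦4, 9↦3, 10↦5]  zeros at y ∈ {0, 1, 6}
  x = 6: [0↦6, 1↦5, 2↦8, 3↦5, 4↦8, 5↦7, 6↦3, 7↦8, 8↦1, 9↦5, 10↦10]  zeros at y ∈ ∅
  x = 7: [0↦10, 1↦10, 2↦1, 3↦6, 4↦4, 5↦7, 6↦5, 7↦10, 8↦1, 9↦1, 10↦0]  zeros at y ∈ {10}
  x = 8: [0↦0, 1↦3, 2↦6, 3↦10, 4↦5, 5↦3, 6↦5, 7↦1, 8↦3, 9↦1, 10↦7]  zeros at y ∈ {0}
  x = 9: [0↦8, 1↦5, 2↦0, 3↦5, 4↦10, 5↦5, 6↦2, 7↦2, 8↦6, 9↦4, 10↦8]  zeros at y ∈ {2}
  x = 10: [0↦0, 1↦4, 2↦4, 3↦1, 4↦7, 5↦1, 6↦6, 7↦1, 8↦9, 9↦9, 10↦2]  zeros at y ∈ {0}
Collecting zeros: affine points = {(0, 8), (1, 1), (1, 7), (1, 8), (2, 2), (4, 8), (5, 0), (5, 1), (5, 6), (7, 10), (8, 0), (9, 2), (10, 0)}.
Total count |C(F_11)_aff| = 13.


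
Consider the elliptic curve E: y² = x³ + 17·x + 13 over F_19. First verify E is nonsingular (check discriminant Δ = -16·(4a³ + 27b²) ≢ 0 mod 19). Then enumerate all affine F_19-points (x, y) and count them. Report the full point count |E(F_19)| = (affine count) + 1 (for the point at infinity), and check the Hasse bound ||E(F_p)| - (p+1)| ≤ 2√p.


Affine points = {(2, 6), (2, 13), (7, 0), (10, 9), (10, 10), (11, 7), (11, 12), (12, 8), (12, 11), (16, 7), (16, 12), (17, 3), (17, 16)}; affine count = 13; |E(F_19)| = 14.

Discriminant check: Δ ∝ 4a³ + 27b² = 4·17³ + 27·13² = 4·4913 + 27·169 ≡ 9 (mod 19). Nonzero ⇒ E is nonsingular.
For each x ∈ F_19, compute rhs = x³ + 17·x + 13 mod 19, then count y ∈ F_19 with y² ≡ rhs.
  x = 0: rhs = 13, matching y values: none (0 points).
  x = 1: rhs = 12, matching y values: none (0 points).
  x = 2: rhs = 17, matching y values: 6, 13 (2 points).
  x = 3: rhs = 15, matching y values: none (0 points).
  x = 4: rhs = 12, matching y values: none (0 points).
  x = 5: rhs = 14, matching y values: none (0 points).
  x = 6: rhs = 8, matching y values: none (0 points).
  x = 7: rhs = 0, matching y values: 0 (1 points).
  x = 8: rhs = 15, matching y values: none (0 points).
  x = 9: rhs = 2, matching y values: none (0 points).
  x = 10: rhs = 5, matching y values: 9, 10 (2 points).
  x = 11: rhs = 11, matching y values: 7, 12 (2 points).
  x = 12: rhs = 7, matching y values: 8, 11 (2 points).
  x = 13: rhs = 18, matching y values: none (0 points).
  x = 14: rhs = 12, matching y values: none (0 points).
  x = 15: rhs = 14, matching y values: none (0 points).
  x = 16: rhs = 11, matching y values: 7, 12 (2 points).
  x = 17: rhs = 9, matching y values: 3, 16 (2 points).
  x = 18: rhs = 14, matching y values: none (0 points).
Total affine count: 13.
Full point count |E(F_19)| = 13 + 1 = 14.
Hasse bound: |14 − (19+1)| = |-6| = 6 ≤ 2√19 ≈ 8.7178 ✓.


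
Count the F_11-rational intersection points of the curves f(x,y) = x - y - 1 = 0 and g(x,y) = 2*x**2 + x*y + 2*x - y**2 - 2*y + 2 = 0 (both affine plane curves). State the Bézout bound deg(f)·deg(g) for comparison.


Common zeros: ∅; count = 0; Bézout bound = 2.

deg(f) = 1, deg(g) = 2, so Bézout bound = 2.
Scan x ∈ F_11. For each x, list the y ∈ F_11 with f(x, y) ≡ 0 and those with g(x, y) ≡ 0 (mod 11); the common zeros in that column are the intersection.
  x = 0: f ≡ 0 at y ∈ {10}; g ≡ 0 at y ∈ {4, 5}; common: ∅.
  x = 1: f ≡ 0 at y ∈ {0}; g ≡ 0 at y ∈ {2, 8}; common: ∅.
  x = 2: f ≡ 0 at y ∈ {1}; g ≡ 0 at y ∈ {5, 6}; common: ∅.
  x = 3: f ≡ 0 at y ∈ {2}; g ≡ 0 at y ∈ ∅; common: ∅.
  x = 4: f ≡ 0 at y ∈ {3}; g ≡ 0 at y ∈ ∅; common: ∅.
  x = 5: f ≡ 0 at y ∈ {4}; g ≡ 0 at y ∈ {6, 8}; common: ∅.
  x = 6: f ≡ 0 at y ∈ {5}; g ≡ 0 at y ∈ ∅; common: ∅.
  x = 7: f ≡ 0 at y ∈ {6}; g ≡ 0 at y ∈ ∅; common: ∅.
  x = 8: f ≡ 0 at y ∈ {7}; g ≡ 0 at y ∈ {2, 4}; common: ∅.
  x = 9: f ≡ 0 at y ∈ {8}; g ≡ 0 at y ∈ ∅; common: ∅.
  x = 10: f ≡ 0 at y ∈ {9}; g ≡ 0 at y ∈ ∅; common: ∅.
Collecting: common zeros = ∅, so the count is 0.
Comparison with the Bézout bound: 0 ≤ 2 = deg(f)·deg(g), as expected for curves with no common component (the affine F_11-count falls short of the bound because intersections may lie at infinity, over extension fields, or carry multiplicity).


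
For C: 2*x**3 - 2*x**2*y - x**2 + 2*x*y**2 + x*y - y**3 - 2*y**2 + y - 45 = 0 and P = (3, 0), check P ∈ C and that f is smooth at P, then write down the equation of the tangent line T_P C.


Tangent line at P: 48*x - 14*y - 144 = 0.

Step 1: f(3, 0) = 0, so P lies on C.
Step 2: partial derivatives
  f_x(x, y) = 6*x**2 - 4*x*y - 2*x + 2*y**2 + y, f_y(x, y) = -2*x**2 + 4*x*y + x - 3*y**2 - 4*y + 1.
  f_x(P) = 48, f_y(P) = -14 (gradient nonzero, so P is smooth).
Step 3: tangent line at P: 48·(x − 3) + -14·(y − 0) = 0.
Expanding: 48*x - 14*y - 144 = 0.


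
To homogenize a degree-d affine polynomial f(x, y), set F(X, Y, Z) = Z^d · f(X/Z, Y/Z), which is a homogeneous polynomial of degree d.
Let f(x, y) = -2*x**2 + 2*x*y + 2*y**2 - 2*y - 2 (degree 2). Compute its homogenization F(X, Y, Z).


F(X, Y, Z) = -2*X**2 + 2*X*Y + 2*Y**2 - 2*Y*Z - 2*Z**2

deg(f) = 2.
Substitute x = X/Z, y = Y/Z into f, then multiply by Z^2.
  monomial -2·x^2·y^0 ↦ -2·X^2·Y^0·Z^0.
  monomial 2·x^1·y^1 ↦ 2·X^1·Y^1·Z^0.
  monomial 2·x^0·y^2 ↦ 2·X^0·Y^2·Z^0.
  monomial -2·x^0·y^1 ↦ -2·X^0·Y^1·Z^1.
  monomial -2·x^0·y^0 ↦ -2·X^0·Y^0·Z^2.
Collecting: F(X, Y, Z) = -2*X**2 + 2*X*Y + 2*Y**2 - 2*Y*Z - 2*Z**2.


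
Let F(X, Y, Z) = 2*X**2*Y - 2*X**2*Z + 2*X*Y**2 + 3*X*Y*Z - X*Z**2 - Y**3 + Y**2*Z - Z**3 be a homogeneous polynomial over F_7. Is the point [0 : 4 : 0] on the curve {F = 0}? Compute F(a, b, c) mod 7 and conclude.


F(0,4,0) ≡ 6 (mod 7); P is NOT on the curve.

Evaluate F(0, 4, 0) term-by-term (mod 7).
  2*X**2*Y ↦ 2·0·4·1 = 0
  -2*X**2*Z ↦ -2·0·1·0 = 0
  2*X*Y**2 ↦ 2·0·16·1 = 0
  3*X*Y*Z ↦ 3·0·4·0 = 0
  -X*Z**2 ↦ -1·0·1·0 = 0
  -Y**3 ↦ -1·1·64·1 = -64
  Y**2*Z ↦ 1·1·16·0 = 0
  -Z**3 ↦ -1·1·1·0 = 0
Sum: F(0, 4, 0) = (0) + (0) + (0) + (0) + (0) + (-64) + (0) + (0) = -64.
Reducing mod 7: -64 ≡ 6 (mod 7).
Since F(a, b, c) ≡ 6 ≠ 0 (mod 7), P does NOT lie on the curve.


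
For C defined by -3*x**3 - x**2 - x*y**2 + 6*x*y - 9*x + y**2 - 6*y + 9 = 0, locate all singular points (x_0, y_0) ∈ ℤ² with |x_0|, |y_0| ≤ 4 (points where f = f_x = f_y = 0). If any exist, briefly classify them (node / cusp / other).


Singular points: {(0, 3)}; classification: node.

Compute partial derivatives:
  f_x = -9*x**2 - 2*x - y**2 + 6*y - 9.
  f_y = -2*x*y + 6*x + 2*y - 6.
Scan x_0 ∈ {−4, ..., 4}. For each x_0, f_y(x_0, y) is a polynomial in y; find its integer roots y ∈ {−4, ..., 4}, then test f_x and f at those candidates.
  x = -4: f_y(-4, y) = 10*y - 30; vanishes at y ∈ {3}. (-4, 3): f_x = -136 ≠ 0.
  x = -3: f_y(-3, y) = 8*y - 24; vanishes at y ∈ {3}. (-3, 3): f_x = -75 ≠ 0.
  x = -2: f_y(-2, y) = 6*y - 18; vanishes at y ∈ {3}. (-2, 3): f_x = -32 ≠ 0.
  x = -1: f_y(-1, y) = 4*y - 12; vanishes at y ∈ {3}. (-1, 3): f_x = -7 ≠ 0.
  x = 0: f_y(0, y) = 2*y - 6; vanishes at y ∈ {3}. (0, 3): f_x = 0, f = 0 — SINGULAR.
  x = 1: f_y(1, y) = 0; vanishes at y ∈ {-4, -3, -2, -1, 0, 1, 2, 3, 4}. (1, -4): f_x = -60 ≠ 0; (1, -3): f_x = -47 ≠ 0; (1, -2): f_x = -36 ≠ 0; (1, -1): f_x = -27 ≠ 0; (1, 0): f_x = -20 ≠ 0; (1, 1): f_x = -15 ≠ 0; (1, 2): f_x = -12 ≠ 0; (1, 3): f_x = -11 ≠ 0; (1, 4): f_x = -12 ≠ 0.
  x = 2: f_y(2, y) = 6 - 2*y; vanishes at y ∈ {3}. (2, 3): f_x = -40 ≠ 0.
  x = 3: f_y(3, y) = 12 - 4*y; vanishes at y ∈ {3}. (3, 3): f_x = -87 ≠ 0.
  x = 4: f_y(4, y) = 18 - 6*y; vanishes at y ∈ {3}. (4, 3): f_x = -152 ≠ 0.
Only singular point on the grid: (0, 3).
Classify: substitute x = 0 + u, y = 3 + v and expand: f = -3*u**3 - u**2 - u*v**2 + v**2.
No constant or linear terms (consistent with a singular point). Quadratic part: -u**2 + v**2. Cubic part: -3*u**3 - u*v**2.
The quadratic part v**2 - u**2 = (v − u)(v + u) splits into two distinct linear factors, so there are two distinct tangent lines y − 3 = ±(x − 0) — this is a node (ordinary double point).
Classification: node.


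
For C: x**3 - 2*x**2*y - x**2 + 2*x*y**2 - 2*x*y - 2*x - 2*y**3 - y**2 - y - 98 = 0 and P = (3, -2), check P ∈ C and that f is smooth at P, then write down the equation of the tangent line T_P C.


Tangent line at P: 55*x - 69*y - 303 = 0.

Step 1: f(3, -2) = 0, so P lies on C.
Step 2: partial derivatives
  f_x(x, y) = 3*x**2 - 4*x*y - 2*x + 2*y**2 - 2*y - 2, f_y(x, y) = -2*x**2 + 4*x*y - 2*x - 6*y**2 - 2*y - 1.
  f_x(P) = 55, f_y(P) = -69 (gradient nonzero, so P is smooth).
Step 3: tangent line at P: 55·(x − 3) + -69·(y − -2) = 0.
Expanding: 55*x - 69*y - 303 = 0.
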